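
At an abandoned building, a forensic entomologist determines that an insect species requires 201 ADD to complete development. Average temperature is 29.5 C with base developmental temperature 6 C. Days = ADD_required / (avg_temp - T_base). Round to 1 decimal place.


Insect development time:
Effective temperature = avg_temp - T_base = 29.5 - 6 = 23.5 C
Days = ADD / effective_temp = 201 / 23.5 = 8.6 days

8.6


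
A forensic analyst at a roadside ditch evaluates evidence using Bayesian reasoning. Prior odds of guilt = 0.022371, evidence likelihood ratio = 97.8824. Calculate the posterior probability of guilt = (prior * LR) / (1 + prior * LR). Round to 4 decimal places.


Bayesian evidence evaluation:
Posterior odds = prior_odds * LR = 0.022371 * 97.8824 = 2.189727
Posterior probability = posterior_odds / (1 + posterior_odds)
= 2.189727 / (1 + 2.189727)
= 2.189727 / 3.189727
= 0.6865

0.6865


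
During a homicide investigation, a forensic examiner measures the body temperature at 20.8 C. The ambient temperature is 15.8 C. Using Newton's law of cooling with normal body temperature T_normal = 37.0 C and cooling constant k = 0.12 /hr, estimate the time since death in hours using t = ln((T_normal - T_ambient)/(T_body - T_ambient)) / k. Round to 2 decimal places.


Using Newton's law of cooling:
t = ln((T_normal - T_ambient) / (T_body - T_ambient)) / k
T_normal - T_ambient = 21.2
T_body - T_ambient = 5.0
Ratio = 4.24
ln(ratio) = 1.444563
t = 1.444563 / 0.12 = 12.04 hours

12.04


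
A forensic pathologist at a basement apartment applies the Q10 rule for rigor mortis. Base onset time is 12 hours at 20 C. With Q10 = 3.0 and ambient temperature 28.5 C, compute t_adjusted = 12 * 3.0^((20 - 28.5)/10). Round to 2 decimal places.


Rigor mortis time adjustment:
Exponent = (T_ref - T_actual) / 10 = (20 - 28.5) / 10 = -0.85
Q10 factor = 3.0^-0.85 = 0.39305
t_adjusted = 12 * 0.39305 = 4.72 hours

4.72


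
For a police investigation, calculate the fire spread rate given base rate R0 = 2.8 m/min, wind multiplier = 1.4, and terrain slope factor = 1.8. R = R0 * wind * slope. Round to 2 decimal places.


Fire spread rate calculation:
R = R0 * wind_factor * slope_factor
= 2.8 * 1.4 * 1.8
= 3.92 * 1.8
= 7.06 m/min

7.06


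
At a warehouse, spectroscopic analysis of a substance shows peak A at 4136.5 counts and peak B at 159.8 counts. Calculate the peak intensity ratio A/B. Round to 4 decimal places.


Spectral peak ratio:
Peak A = 4136.5 counts
Peak B = 159.8 counts
Ratio = 4136.5 / 159.8 = 25.8855

25.8855


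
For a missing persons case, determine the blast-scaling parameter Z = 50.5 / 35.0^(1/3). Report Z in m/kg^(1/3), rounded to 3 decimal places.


Scaled distance calculation:
W^(1/3) = 35.0^(1/3) = 3.271066
Z = R / W^(1/3) = 50.5 / 3.271066
Z = 15.438 m/kg^(1/3)

15.438


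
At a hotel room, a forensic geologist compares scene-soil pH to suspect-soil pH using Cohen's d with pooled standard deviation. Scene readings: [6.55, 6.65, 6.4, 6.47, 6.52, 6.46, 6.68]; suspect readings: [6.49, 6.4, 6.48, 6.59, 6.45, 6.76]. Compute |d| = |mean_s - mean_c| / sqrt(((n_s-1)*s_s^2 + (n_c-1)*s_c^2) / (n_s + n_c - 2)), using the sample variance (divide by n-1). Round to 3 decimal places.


Pooled-variance Cohen's d for soil pH comparison:
Scene mean = 45.73 / 7 = 6.532857
Suspect mean = 39.17 / 6 = 6.528333
Scene sample variance s_s^2 = 0.010457
Suspect sample variance s_c^2 = 0.016777
Pooled variance = ((n_s-1)*s_s^2 + (n_c-1)*s_c^2) / (n_s + n_c - 2) = 0.01333
Pooled SD = sqrt(0.01333) = 0.115456
Mean difference = 0.004524
|d| = |0.004524| / 0.115456 = 0.039

0.039


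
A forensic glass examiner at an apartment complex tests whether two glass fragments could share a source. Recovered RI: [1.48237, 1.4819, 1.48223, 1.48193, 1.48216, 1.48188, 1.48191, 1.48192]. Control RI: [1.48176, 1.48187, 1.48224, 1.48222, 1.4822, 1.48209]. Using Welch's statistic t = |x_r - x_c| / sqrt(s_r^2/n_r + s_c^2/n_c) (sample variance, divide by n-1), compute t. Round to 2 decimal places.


Welch's t-criterion for glass RI comparison:
Recovered mean = sum / n_r = 11.8563 / 8 = 1.4820375
Control mean = sum / n_c = 8.89238 / 6 = 1.4820633
Recovered sample variance s_r^2 = 3.54214e-08
Control sample variance s_c^2 = 4.09067e-08
Welch SE (unpooled) = sqrt(s_r^2/n_r + s_c^2/n_c) = sqrt(4.42768e-09 + 6.81778e-09) = sqrt(1.12455e-08) = 0.000106045
|mean_r - mean_c| = 2.58333e-05
t = 2.58333e-05 / 0.000106045 = 0.24

0.24


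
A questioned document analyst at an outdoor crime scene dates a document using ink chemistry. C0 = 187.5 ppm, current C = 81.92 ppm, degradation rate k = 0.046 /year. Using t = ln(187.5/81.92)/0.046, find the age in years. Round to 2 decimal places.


Document age estimation:
C0/C = 187.5 / 81.92 = 2.288818
ln(C0/C) = 0.828036
t = 0.828036 / 0.046 = 18.00 years

18.00


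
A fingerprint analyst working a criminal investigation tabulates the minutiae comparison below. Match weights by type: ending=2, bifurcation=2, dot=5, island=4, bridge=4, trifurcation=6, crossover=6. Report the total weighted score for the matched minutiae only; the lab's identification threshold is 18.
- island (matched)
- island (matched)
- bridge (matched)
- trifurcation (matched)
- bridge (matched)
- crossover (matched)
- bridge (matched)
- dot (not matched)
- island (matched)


Weighted minutiae match score:
  island: matched, +4 (running total 4)
  island: matched, +4 (running total 8)
  bridge: matched, +4 (running total 12)
  trifurcation: matched, +6 (running total 18)
  bridge: matched, +4 (running total 22)
  crossover: matched, +6 (running total 28)
  bridge: matched, +4 (running total 32)
  dot: not matched, +0
  island: matched, +4 (running total 36)
Total score = 36
Threshold = 18; verdict = identification

36


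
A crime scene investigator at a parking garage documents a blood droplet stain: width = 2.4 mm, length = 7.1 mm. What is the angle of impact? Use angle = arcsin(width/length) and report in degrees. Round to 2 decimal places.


Blood spatter impact angle calculation:
width / length = 2.4 / 7.1 = 0.338028
angle = arcsin(0.338028)
angle = 19.76 degrees

19.76


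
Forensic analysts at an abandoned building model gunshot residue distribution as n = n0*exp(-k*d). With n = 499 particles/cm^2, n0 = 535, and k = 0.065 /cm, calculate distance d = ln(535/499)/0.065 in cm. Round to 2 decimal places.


GSR distance calculation:
n0/n = 535 / 499 = 1.072144
ln(n0/n) = 0.06966
d = 0.06966 / 0.065 = 1.07 cm

1.07


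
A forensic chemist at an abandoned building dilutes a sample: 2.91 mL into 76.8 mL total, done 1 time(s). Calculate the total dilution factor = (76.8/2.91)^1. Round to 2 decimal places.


Dilution factor calculation:
Single dilution = V_total / V_sample = 76.8 / 2.91 ≈ 26.391753
Number of dilutions = 1
Total DF = (76.8 / 2.91)^1 (full precision, rounded at the end) = 26.39

26.39


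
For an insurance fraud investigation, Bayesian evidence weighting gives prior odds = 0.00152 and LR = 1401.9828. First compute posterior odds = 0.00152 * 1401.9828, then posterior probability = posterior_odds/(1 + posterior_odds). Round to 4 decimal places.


Bayesian evidence evaluation:
Posterior odds = prior_odds * LR = 0.00152 * 1401.9828 = 2.131014
Posterior probability = posterior_odds / (1 + posterior_odds)
= 2.131014 / (1 + 2.131014)
= 2.131014 / 3.131014
= 0.6806

0.6806


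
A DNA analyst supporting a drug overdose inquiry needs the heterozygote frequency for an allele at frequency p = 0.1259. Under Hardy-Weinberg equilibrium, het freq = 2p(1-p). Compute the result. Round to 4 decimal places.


Hardy-Weinberg heterozygote frequency:
q = 1 - p = 1 - 0.1259 = 0.8741
2pq = 2 * 0.1259 * 0.8741 = 0.2201

0.2201


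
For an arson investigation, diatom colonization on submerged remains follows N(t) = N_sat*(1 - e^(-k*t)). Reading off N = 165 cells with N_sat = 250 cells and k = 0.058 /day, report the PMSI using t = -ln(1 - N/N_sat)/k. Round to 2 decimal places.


PMSI from diatom colonization curve:
N / N_sat = 165 / 250 = 0.66
1 - N/N_sat = 0.34
ln(1 - N/N_sat) = -1.07881
t = -ln(1 - N/N_sat) / k = -(-1.07881) / 0.058 = 18.60 days

18.60


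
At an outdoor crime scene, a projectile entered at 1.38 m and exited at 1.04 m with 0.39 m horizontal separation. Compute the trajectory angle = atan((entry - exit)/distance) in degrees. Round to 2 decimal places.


Bullet trajectory angle:
Height difference = 1.38 - 1.04 = 0.34 m
angle = atan(0.34 / 0.39)
angle = atan(0.871795)
angle = 41.08 degrees

41.08


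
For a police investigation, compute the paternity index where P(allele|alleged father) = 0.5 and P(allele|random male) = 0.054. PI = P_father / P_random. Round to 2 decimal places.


Paternity Index calculation:
PI = P(allele|father) / P(allele|random)
PI = 0.5 / 0.054
PI = 9.26

9.26


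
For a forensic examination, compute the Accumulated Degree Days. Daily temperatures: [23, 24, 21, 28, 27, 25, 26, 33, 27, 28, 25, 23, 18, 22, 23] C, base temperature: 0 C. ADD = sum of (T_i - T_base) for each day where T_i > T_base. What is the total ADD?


Computing ADD day by day:
Day 1: max(0, 23 - 0) = 23
Day 2: max(0, 24 - 0) = 24
Day 3: max(0, 21 - 0) = 21
Day 4: max(0, 28 - 0) = 28
Day 5: max(0, 27 - 0) = 27
Day 6: max(0, 25 - 0) = 25
Day 7: max(0, 26 - 0) = 26
Day 8: max(0, 33 - 0) = 33
Day 9: max(0, 27 - 0) = 27
Day 10: max(0, 28 - 0) = 28
Day 11: max(0, 25 - 0) = 25
Day 12: max(0, 23 - 0) = 23
Day 13: max(0, 18 - 0) = 18
Day 14: max(0, 22 - 0) = 22
Day 15: max(0, 23 - 0) = 23
Total ADD = 373

373


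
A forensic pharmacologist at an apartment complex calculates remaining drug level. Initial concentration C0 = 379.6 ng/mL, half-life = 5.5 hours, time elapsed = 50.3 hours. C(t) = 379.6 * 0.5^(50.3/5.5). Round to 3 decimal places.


Drug concentration decay:
Number of half-lives = t / t_half = 50.3 / 5.5 = 9.145455
Decay factor = 0.5^9.145455 = 0.00176581
C(t) = 379.6 * 0.00176581 = 0.670 ng/mL

0.670


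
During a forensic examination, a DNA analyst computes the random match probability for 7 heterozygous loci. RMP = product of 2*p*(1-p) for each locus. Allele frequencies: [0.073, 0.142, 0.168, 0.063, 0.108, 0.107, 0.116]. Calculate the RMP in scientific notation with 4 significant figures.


Computing RMP for 7 loci:
Locus 1: 2 * 0.073 * 0.927 = 0.135342
Locus 2: 2 * 0.142 * 0.858 = 0.243672
Locus 3: 2 * 0.168 * 0.832 = 0.279552
Locus 4: 2 * 0.063 * 0.937 = 0.118062
Locus 5: 2 * 0.108 * 0.892 = 0.192672
Locus 6: 2 * 0.107 * 0.893 = 0.191102
Locus 7: 2 * 0.116 * 0.884 = 0.205088
RMP = 8.219e-06

8.219e-06


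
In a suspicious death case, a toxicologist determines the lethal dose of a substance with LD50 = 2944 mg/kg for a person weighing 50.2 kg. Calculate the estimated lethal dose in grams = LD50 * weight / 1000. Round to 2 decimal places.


Lethal dose calculation:
Lethal dose = LD50 * body_weight / 1000
= 2944 * 50.2 / 1000
= 147788.8 / 1000
= 147.79 g

147.79


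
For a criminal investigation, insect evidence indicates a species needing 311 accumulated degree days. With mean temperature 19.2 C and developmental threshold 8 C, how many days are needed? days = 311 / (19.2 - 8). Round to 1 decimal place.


Insect development time:
Effective temperature = avg_temp - T_base = 19.2 - 8 = 11.2 C
Days = ADD / effective_temp = 311 / 11.2 = 27.8 days

27.8


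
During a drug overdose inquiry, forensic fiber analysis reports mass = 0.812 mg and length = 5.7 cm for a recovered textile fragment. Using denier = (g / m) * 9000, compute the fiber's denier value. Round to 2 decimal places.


Denier calculation:
Mass in grams = 0.812 mg / 1000 = 0.000812 g
Length in meters = 5.7 cm / 100 = 0.057 m
Linear density = mass / length = 0.000812 / 0.057 = 0.01424561 g/m
Denier = (g/m) * 9000 = 0.01424561 * 9000 = 128.21

128.21


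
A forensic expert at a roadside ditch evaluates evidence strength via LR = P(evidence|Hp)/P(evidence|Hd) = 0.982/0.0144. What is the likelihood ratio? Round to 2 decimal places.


Likelihood ratio calculation:
LR = P(E|Hp) / P(E|Hd)
LR = 0.982 / 0.0144
LR = 68.19

68.19


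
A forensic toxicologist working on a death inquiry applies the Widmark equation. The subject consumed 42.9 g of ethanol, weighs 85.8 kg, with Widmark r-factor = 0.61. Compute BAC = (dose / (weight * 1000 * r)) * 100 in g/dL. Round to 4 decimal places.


Applying the Widmark formula:
BAC = (dose_g / (body_wt * 1000 * r)) * 100
Denominator = 85.8 * 1000 * 0.61 = 52338
BAC = (42.9 / 52338) * 100
BAC = 0.0820 g/dL

0.0820


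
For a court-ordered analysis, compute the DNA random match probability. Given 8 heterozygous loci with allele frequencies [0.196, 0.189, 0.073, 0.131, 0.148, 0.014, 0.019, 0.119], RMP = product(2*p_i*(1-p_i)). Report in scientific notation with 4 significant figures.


Computing RMP for 8 loci:
Locus 1: 2 * 0.196 * 0.804 = 0.315168
Locus 2: 2 * 0.189 * 0.811 = 0.306558
Locus 3: 2 * 0.073 * 0.927 = 0.135342
Locus 4: 2 * 0.131 * 0.869 = 0.227678
Locus 5: 2 * 0.148 * 0.852 = 0.252192
Locus 6: 2 * 0.014 * 0.986 = 0.027608
Locus 7: 2 * 0.019 * 0.981 = 0.037278
Locus 8: 2 * 0.119 * 0.881 = 0.209678
RMP = 1.620e-07

1.620e-07


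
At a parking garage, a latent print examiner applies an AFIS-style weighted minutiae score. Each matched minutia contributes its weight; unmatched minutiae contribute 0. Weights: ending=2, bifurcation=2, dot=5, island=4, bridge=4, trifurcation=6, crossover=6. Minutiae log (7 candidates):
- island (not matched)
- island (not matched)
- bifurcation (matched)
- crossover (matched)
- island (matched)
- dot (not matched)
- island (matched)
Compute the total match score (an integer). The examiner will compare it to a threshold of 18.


Weighted minutiae match score:
  island: not matched, +0
  island: not matched, +0
  bifurcation: matched, +2 (running total 2)
  crossover: matched, +6 (running total 8)
  island: matched, +4 (running total 12)
  dot: not matched, +0
  island: matched, +4 (running total 16)
Total score = 16
Threshold = 18; verdict = inconclusive

16


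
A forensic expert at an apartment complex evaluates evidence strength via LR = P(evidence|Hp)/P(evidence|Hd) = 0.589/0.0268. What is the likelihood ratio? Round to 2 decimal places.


Likelihood ratio calculation:
LR = P(E|Hp) / P(E|Hd)
LR = 0.589 / 0.0268
LR = 21.98

21.98


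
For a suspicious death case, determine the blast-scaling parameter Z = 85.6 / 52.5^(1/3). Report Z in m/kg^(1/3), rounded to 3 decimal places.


Scaled distance calculation:
W^(1/3) = 52.5^(1/3) = 3.744436
Z = R / W^(1/3) = 85.6 / 3.744436
Z = 22.861 m/kg^(1/3)

22.861


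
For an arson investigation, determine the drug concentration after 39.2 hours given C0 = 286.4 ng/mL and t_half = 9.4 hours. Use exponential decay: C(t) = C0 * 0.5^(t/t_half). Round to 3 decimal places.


Drug concentration decay:
Number of half-lives = t / t_half = 39.2 / 9.4 = 4.170213
Decay factor = 0.5^4.170213 = 0.05554447
C(t) = 286.4 * 0.05554447 = 15.908 ng/mL

15.908


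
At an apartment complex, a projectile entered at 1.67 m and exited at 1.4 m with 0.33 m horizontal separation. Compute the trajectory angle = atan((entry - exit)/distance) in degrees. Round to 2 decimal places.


Bullet trajectory angle:
Height difference = 1.67 - 1.4 = 0.27 m
angle = atan(0.27 / 0.33)
angle = atan(0.818182)
angle = 39.29 degrees

39.29


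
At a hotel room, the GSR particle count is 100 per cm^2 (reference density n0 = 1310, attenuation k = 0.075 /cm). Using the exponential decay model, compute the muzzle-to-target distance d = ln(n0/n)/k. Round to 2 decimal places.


GSR distance calculation:
n0/n = 1310 / 100 = 13.1
ln(n0/n) = 2.572612
d = 2.572612 / 0.075 = 34.30 cm

34.30


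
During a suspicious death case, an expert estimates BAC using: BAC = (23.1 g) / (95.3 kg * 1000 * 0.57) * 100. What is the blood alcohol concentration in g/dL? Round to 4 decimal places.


Applying the Widmark formula:
BAC = (dose_g / (body_wt * 1000 * r)) * 100
Denominator = 95.3 * 1000 * 0.57 = 54321
BAC = (23.1 / 54321) * 100
BAC = 0.0425 g/dL

0.0425


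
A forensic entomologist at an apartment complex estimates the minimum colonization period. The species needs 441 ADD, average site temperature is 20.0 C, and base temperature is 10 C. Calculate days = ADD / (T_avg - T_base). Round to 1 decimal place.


Insect development time:
Effective temperature = avg_temp - T_base = 20.0 - 10 = 10.0 C
Days = ADD / effective_temp = 441 / 10.0 = 44.1 days

44.1


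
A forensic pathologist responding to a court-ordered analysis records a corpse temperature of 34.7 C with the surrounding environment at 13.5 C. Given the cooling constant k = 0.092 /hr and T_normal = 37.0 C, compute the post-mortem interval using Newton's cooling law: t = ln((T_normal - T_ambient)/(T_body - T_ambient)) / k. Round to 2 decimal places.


Using Newton's law of cooling:
t = ln((T_normal - T_ambient) / (T_body - T_ambient)) / k
T_normal - T_ambient = 23.5
T_body - T_ambient = 21.2
Ratio = 1.108491
ln(ratio) = 0.103
t = 0.103 / 0.092 = 1.12 hours

1.12


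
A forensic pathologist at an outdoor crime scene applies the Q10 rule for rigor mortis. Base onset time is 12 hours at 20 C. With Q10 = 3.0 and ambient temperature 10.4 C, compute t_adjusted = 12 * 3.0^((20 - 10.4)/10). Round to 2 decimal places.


Rigor mortis time adjustment:
Exponent = (T_ref - T_actual) / 10 = (20 - 10.4) / 10 = 0.96
Q10 factor = 3.0^0.96 = 2.87102
t_adjusted = 12 * 2.87102 = 34.45 hours

34.45


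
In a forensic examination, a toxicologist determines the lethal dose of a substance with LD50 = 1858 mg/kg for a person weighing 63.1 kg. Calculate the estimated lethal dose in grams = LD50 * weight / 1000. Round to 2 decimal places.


Lethal dose calculation:
Lethal dose = LD50 * body_weight / 1000
= 1858 * 63.1 / 1000
= 117239.8 / 1000
= 117.24 g

117.24


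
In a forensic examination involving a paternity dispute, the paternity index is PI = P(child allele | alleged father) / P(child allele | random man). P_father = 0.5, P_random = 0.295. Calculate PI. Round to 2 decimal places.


Paternity Index calculation:
PI = P(allele|father) / P(allele|random)
PI = 0.5 / 0.295
PI = 1.69

1.69


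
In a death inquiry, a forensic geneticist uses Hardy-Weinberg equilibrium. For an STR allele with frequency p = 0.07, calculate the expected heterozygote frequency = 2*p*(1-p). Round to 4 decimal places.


Hardy-Weinberg heterozygote frequency:
q = 1 - p = 1 - 0.07 = 0.93
2pq = 2 * 0.07 * 0.93 = 0.1302

0.1302


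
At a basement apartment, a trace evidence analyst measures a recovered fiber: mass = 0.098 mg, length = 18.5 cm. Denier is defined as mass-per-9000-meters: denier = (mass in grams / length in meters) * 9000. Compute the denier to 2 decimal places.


Denier calculation:
Mass in grams = 0.098 mg / 1000 = 0.000098 g
Length in meters = 18.5 cm / 100 = 0.185 m
Linear density = mass / length = 0.000098 / 0.185 = 0.00052973 g/m
Denier = (g/m) * 9000 = 0.00052973 * 9000 = 4.77

4.77


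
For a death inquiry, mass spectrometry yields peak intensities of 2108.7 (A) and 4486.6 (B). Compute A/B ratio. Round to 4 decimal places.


Spectral peak ratio:
Peak A = 2108.7 counts
Peak B = 4486.6 counts
Ratio = 2108.7 / 4486.6 = 0.4700

0.4700


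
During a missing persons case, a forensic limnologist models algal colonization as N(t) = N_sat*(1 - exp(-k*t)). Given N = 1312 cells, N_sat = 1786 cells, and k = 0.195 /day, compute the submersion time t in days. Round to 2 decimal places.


PMSI from diatom colonization curve:
N / N_sat = 1312 / 1786 = 0.734602
1 - N/N_sat = 0.265398
ln(1 - N/N_sat) = -1.326525
t = -ln(1 - N/N_sat) / k = -(-1.326525) / 0.195 = 6.80 days

6.80


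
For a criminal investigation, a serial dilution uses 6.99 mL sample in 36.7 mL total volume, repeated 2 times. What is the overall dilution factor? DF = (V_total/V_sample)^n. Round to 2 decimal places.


Dilution factor calculation:
Single dilution = V_total / V_sample = 36.7 / 6.99 ≈ 5.250358
Number of dilutions = 2
Total DF = (36.7 / 6.99)^2 (full precision, rounded at the end) = 27.57

27.57


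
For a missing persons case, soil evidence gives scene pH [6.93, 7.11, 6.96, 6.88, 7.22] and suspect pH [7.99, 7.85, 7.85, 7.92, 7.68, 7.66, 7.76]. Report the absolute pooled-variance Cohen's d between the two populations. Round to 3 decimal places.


Pooled-variance Cohen's d for soil pH comparison:
Scene mean = 35.1 / 5 = 7.02
Suspect mean = 54.71 / 7 = 7.815714
Scene sample variance s_s^2 = 0.01985
Suspect sample variance s_c^2 = 0.014895
Pooled variance = ((n_s-1)*s_s^2 + (n_c-1)*s_c^2) / (n_s + n_c - 2) = 0.016877
Pooled SD = sqrt(0.016877) = 0.129912
Mean difference = -0.795714
|d| = |-0.795714| / 0.129912 = 6.125

6.125


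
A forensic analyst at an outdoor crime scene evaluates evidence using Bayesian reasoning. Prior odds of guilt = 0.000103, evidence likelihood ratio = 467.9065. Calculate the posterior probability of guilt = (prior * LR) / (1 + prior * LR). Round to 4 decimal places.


Bayesian evidence evaluation:
Posterior odds = prior_odds * LR = 0.000103 * 467.9065 = 0.04819437
Posterior probability = posterior_odds / (1 + posterior_odds)
= 0.04819437 / (1 + 0.04819437)
= 0.04819437 / 1.04819437
= 0.0460

0.0460


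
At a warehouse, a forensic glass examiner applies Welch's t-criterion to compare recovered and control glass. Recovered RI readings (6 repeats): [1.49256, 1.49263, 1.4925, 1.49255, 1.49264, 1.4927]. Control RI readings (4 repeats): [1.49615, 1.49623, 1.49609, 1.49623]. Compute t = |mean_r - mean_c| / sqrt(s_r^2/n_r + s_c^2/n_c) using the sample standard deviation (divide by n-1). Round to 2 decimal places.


Welch's t-criterion for glass RI comparison:
Recovered mean = sum / n_r = 8.95558 / 6 = 1.4925967
Control mean = sum / n_c = 5.9847 / 4 = 1.496175
Recovered sample variance s_r^2 = 5.30667e-09
Control sample variance s_c^2 = 4.63333e-09
Welch SE (unpooled) = sqrt(s_r^2/n_r + s_c^2/n_c) = sqrt(8.84444e-10 + 1.15833e-09) = sqrt(2.04277e-09) = 4.5197e-05
|mean_r - mean_c| = 0.00357833
t = 0.00357833 / 4.5197e-05 = 79.17

79.17


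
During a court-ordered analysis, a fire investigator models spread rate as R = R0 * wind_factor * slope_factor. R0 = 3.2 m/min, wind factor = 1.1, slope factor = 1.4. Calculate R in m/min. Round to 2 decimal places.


Fire spread rate calculation:
R = R0 * wind_factor * slope_factor
= 3.2 * 1.1 * 1.4
= 3.52 * 1.4
= 4.93 m/min

4.93


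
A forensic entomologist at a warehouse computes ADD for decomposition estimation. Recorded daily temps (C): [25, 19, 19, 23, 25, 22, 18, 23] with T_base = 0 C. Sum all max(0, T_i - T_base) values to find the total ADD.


Computing ADD day by day:
Day 1: max(0, 25 - 0) = 25
Day 2: max(0, 19 - 0) = 19
Day 3: max(0, 19 - 0) = 19
Day 4: max(0, 23 - 0) = 23
Day 5: max(0, 25 - 0) = 25
Day 6: max(0, 22 - 0) = 22
Day 7: max(0, 18 - 0) = 18
Day 8: max(0, 23 - 0) = 23
Total ADD = 174

174


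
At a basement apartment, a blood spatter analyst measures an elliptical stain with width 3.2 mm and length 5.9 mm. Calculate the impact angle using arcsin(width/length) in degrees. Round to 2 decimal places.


Blood spatter impact angle calculation:
width / length = 3.2 / 5.9 = 0.542373
angle = arcsin(0.542373)
angle = 32.85 degrees

32.85


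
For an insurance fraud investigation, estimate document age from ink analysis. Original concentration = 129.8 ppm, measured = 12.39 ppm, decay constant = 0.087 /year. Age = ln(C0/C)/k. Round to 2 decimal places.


Document age estimation:
C0/C = 129.8 / 12.39 = 10.47619
ln(C0/C) = 2.349105
t = 2.349105 / 0.087 = 27.00 years

27.00


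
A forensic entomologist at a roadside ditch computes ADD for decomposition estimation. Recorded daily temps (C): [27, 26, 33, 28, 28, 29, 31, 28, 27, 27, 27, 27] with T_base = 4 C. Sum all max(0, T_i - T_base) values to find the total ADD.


Computing ADD day by day:
Day 1: max(0, 27 - 4) = 23
Day 2: max(0, 26 - 4) = 22
Day 3: max(0, 33 - 4) = 29
Day 4: max(0, 28 - 4) = 24
Day 5: max(0, 28 - 4) = 24
Day 6: max(0, 29 - 4) = 25
Day 7: max(0, 31 - 4) = 27
Day 8: max(0, 28 - 4) = 24
Day 9: max(0, 27 - 4) = 23
Day 10: max(0, 27 - 4) = 23
Day 11: max(0, 27 - 4) = 23
Day 12: max(0, 27 - 4) = 23
Total ADD = 290

290


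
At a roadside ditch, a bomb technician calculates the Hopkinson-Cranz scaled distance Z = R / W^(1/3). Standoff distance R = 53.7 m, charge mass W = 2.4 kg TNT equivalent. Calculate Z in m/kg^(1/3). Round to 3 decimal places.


Scaled distance calculation:
W^(1/3) = 2.4^(1/3) = 1.338866
Z = R / W^(1/3) = 53.7 / 1.338866
Z = 40.109 m/kg^(1/3)

40.109


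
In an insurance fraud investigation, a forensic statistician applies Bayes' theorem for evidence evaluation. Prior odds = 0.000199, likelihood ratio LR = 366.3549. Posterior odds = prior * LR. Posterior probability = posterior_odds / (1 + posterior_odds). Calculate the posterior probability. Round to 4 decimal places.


Bayesian evidence evaluation:
Posterior odds = prior_odds * LR = 0.000199 * 366.3549 = 0.07290463
Posterior probability = posterior_odds / (1 + posterior_odds)
= 0.07290463 / (1 + 0.07290463)
= 0.07290463 / 1.07290463
= 0.0680

0.0680


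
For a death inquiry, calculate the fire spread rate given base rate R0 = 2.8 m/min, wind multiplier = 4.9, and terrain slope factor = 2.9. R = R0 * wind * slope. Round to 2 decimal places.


Fire spread rate calculation:
R = R0 * wind_factor * slope_factor
= 2.8 * 4.9 * 2.9
= 13.72 * 2.9
= 39.79 m/min

39.79


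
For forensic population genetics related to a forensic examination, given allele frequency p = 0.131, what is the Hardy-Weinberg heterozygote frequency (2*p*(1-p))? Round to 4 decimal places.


Hardy-Weinberg heterozygote frequency:
q = 1 - p = 1 - 0.131 = 0.869
2pq = 2 * 0.131 * 0.869 = 0.2277

0.2277


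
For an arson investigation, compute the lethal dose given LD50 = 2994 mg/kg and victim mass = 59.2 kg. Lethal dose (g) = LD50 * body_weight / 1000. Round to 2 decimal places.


Lethal dose calculation:
Lethal dose = LD50 * body_weight / 1000
= 2994 * 59.2 / 1000
= 177244.8 / 1000
= 177.24 g

177.24


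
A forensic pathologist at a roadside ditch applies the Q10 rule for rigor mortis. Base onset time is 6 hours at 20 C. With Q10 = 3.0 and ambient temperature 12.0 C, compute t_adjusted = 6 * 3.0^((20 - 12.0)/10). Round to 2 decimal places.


Rigor mortis time adjustment:
Exponent = (T_ref - T_actual) / 10 = (20 - 12.0) / 10 = 0.8
Q10 factor = 3.0^0.8 = 2.40822
t_adjusted = 6 * 2.40822 = 14.45 hours

14.45


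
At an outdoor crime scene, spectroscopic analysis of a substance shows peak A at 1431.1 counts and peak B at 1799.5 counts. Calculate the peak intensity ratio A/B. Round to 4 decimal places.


Spectral peak ratio:
Peak A = 1431.1 counts
Peak B = 1799.5 counts
Ratio = 1431.1 / 1799.5 = 0.7953

0.7953


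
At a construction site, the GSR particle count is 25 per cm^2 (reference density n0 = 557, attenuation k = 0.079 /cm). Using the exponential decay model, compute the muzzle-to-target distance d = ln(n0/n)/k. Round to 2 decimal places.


GSR distance calculation:
n0/n = 557 / 25 = 22.28
ln(n0/n) = 3.103689
d = 3.103689 / 0.079 = 39.29 cm

39.29


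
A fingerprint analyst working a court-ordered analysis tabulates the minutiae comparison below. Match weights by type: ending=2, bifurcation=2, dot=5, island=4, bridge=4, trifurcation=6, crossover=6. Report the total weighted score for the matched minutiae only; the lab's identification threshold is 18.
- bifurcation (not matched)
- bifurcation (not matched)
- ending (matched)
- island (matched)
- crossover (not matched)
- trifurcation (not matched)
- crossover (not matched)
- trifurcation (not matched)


Weighted minutiae match score:
  bifurcation: not matched, +0
  bifurcation: not matched, +0
  ending: matched, +2 (running total 2)
  island: matched, +4 (running total 6)
  crossover: not matched, +0
  trifurcation: not matched, +0
  crossover: not matched, +0
  trifurcation: not matched, +0
Total score = 6
Threshold = 18; verdict = inconclusive

6


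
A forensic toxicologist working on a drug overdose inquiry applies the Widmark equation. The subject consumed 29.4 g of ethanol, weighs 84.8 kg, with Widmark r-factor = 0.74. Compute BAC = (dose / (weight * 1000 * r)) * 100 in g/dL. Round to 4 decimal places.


Applying the Widmark formula:
BAC = (dose_g / (body_wt * 1000 * r)) * 100
Denominator = 84.8 * 1000 * 0.74 = 62752
BAC = (29.4 / 62752) * 100
BAC = 0.0469 g/dL

0.0469


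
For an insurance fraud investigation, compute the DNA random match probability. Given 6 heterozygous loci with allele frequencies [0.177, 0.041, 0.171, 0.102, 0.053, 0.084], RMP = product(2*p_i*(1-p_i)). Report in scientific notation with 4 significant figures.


Computing RMP for 6 loci:
Locus 1: 2 * 0.177 * 0.823 = 0.291342
Locus 2: 2 * 0.041 * 0.959 = 0.078638
Locus 3: 2 * 0.171 * 0.829 = 0.283518
Locus 4: 2 * 0.102 * 0.898 = 0.183192
Locus 5: 2 * 0.053 * 0.947 = 0.100382
Locus 6: 2 * 0.084 * 0.916 = 0.153888
RMP = 1.838e-05

1.838e-05


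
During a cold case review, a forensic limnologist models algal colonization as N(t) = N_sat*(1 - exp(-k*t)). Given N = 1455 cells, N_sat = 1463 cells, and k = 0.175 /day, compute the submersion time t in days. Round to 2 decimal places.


PMSI from diatom colonization curve:
N / N_sat = 1455 / 1463 = 0.994532
1 - N/N_sat = 0.005468
ln(1 - N/N_sat) = -5.208842
t = -ln(1 - N/N_sat) / k = -(-5.208842) / 0.175 = 29.76 days

29.76


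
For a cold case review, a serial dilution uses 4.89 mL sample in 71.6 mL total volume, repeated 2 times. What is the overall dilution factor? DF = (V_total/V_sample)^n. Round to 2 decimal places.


Dilution factor calculation:
Single dilution = V_total / V_sample = 71.6 / 4.89 ≈ 14.642127
Number of dilutions = 2
Total DF = (71.6 / 4.89)^2 (full precision, rounded at the end) = 214.39

214.39


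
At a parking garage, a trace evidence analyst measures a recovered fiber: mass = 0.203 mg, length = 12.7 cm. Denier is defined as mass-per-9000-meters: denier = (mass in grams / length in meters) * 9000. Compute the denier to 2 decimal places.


Denier calculation:
Mass in grams = 0.203 mg / 1000 = 0.000203 g
Length in meters = 12.7 cm / 100 = 0.127 m
Linear density = mass / length = 0.000203 / 0.127 = 0.00159843 g/m
Denier = (g/m) * 9000 = 0.00159843 * 9000 = 14.39

14.39


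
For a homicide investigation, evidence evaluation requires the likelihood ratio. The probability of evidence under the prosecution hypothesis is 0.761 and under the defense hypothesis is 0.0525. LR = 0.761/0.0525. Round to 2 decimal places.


Likelihood ratio calculation:
LR = P(E|Hp) / P(E|Hd)
LR = 0.761 / 0.0525
LR = 14.50

14.50


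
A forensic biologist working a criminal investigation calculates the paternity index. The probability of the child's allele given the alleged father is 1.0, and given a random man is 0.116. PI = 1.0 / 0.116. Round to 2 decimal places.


Paternity Index calculation:
PI = P(allele|father) / P(allele|random)
PI = 1.0 / 0.116
PI = 8.62

8.62


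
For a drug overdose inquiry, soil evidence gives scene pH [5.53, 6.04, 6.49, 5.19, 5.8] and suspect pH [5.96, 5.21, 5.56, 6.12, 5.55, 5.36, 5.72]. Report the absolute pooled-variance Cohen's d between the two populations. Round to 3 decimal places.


Pooled-variance Cohen's d for soil pH comparison:
Scene mean = 29.05 / 5 = 5.81
Suspect mean = 39.48 / 7 = 5.64
Scene sample variance s_s^2 = 0.24455
Suspect sample variance s_c^2 = 0.102833
Pooled variance = ((n_s-1)*s_s^2 + (n_c-1)*s_c^2) / (n_s + n_c - 2) = 0.15952
Pooled SD = sqrt(0.15952) = 0.3994
Mean difference = 0.17
|d| = |0.17| / 0.3994 = 0.426

0.426


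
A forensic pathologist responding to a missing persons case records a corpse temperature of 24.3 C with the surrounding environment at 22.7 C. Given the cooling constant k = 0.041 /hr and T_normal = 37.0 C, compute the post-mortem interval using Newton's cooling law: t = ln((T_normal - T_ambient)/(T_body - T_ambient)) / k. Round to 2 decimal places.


Using Newton's law of cooling:
t = ln((T_normal - T_ambient) / (T_body - T_ambient)) / k
T_normal - T_ambient = 14.3
T_body - T_ambient = 1.6
Ratio = 8.9375
ln(ratio) = 2.190256
t = 2.190256 / 0.041 = 53.42 hours

53.42


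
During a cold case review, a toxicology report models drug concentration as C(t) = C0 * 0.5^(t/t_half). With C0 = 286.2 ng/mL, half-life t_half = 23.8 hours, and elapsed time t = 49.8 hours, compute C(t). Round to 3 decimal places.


Drug concentration decay:
Number of half-lives = t / t_half = 49.8 / 23.8 = 2.092437
Decay factor = 0.5^2.092437 = 0.23448426
C(t) = 286.2 * 0.23448426 = 67.109 ng/mL

67.109


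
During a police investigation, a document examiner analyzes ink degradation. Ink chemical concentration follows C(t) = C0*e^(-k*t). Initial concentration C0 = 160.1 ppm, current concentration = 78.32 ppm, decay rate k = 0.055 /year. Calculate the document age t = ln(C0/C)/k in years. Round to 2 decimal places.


Document age estimation:
C0/C = 160.1 / 78.32 = 2.044178
ln(C0/C) = 0.714996
t = 0.714996 / 0.055 = 13.00 years

13.00


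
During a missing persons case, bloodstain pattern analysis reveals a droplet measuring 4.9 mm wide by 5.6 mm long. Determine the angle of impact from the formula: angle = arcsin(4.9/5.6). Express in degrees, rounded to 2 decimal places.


Blood spatter impact angle calculation:
width / length = 4.9 / 5.6 = 0.875
angle = arcsin(0.875)
angle = 61.04 degrees

61.04


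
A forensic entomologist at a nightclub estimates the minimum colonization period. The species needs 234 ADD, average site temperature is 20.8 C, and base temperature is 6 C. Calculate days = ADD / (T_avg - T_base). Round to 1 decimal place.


Insect development time:
Effective temperature = avg_temp - T_base = 20.8 - 6 = 14.8 C
Days = ADD / effective_temp = 234 / 14.8 = 15.8 days

15.8


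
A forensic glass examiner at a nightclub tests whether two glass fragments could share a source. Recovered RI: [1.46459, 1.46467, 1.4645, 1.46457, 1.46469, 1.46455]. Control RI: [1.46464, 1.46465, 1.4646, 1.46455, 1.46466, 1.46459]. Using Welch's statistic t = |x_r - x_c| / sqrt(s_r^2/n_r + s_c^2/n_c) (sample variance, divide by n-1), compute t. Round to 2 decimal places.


Welch's t-criterion for glass RI comparison:
Recovered mean = sum / n_r = 8.78757 / 6 = 1.464595
Control mean = sum / n_c = 8.78769 / 6 = 1.464615
Recovered sample variance s_r^2 = 5.27e-09
Control sample variance s_c^2 = 1.79e-09
Welch SE (unpooled) = sqrt(s_r^2/n_r + s_c^2/n_c) = sqrt(8.78333e-10 + 2.98333e-10) = sqrt(1.17667e-09) = 3.43026e-05
|mean_r - mean_c| = 2e-05
t = 2e-05 / 3.43026e-05 = 0.58

0.58


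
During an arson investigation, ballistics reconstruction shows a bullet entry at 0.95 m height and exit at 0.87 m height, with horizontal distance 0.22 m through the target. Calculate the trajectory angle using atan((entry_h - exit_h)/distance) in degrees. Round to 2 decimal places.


Bullet trajectory angle:
Height difference = 0.95 - 0.87 = 0.08 m
angle = atan(0.08 / 0.22)
angle = atan(0.363636)
angle = 19.98 degrees

19.98


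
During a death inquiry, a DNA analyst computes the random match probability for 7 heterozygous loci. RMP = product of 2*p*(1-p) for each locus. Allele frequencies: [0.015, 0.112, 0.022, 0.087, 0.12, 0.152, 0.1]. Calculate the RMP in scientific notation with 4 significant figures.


Computing RMP for 7 loci:
Locus 1: 2 * 0.015 * 0.985 = 0.02955
Locus 2: 2 * 0.112 * 0.888 = 0.198912
Locus 3: 2 * 0.022 * 0.978 = 0.043032
Locus 4: 2 * 0.087 * 0.913 = 0.158862
Locus 5: 2 * 0.12 * 0.88 = 0.2112
Locus 6: 2 * 0.152 * 0.848 = 0.257792
Locus 7: 2 * 0.1 * 0.9 = 0.18
RMP = 3.938e-07

3.938e-07


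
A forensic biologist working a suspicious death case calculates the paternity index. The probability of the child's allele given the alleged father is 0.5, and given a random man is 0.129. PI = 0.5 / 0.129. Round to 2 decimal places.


Paternity Index calculation:
PI = P(allele|father) / P(allele|random)
PI = 0.5 / 0.129
PI = 3.88

3.88


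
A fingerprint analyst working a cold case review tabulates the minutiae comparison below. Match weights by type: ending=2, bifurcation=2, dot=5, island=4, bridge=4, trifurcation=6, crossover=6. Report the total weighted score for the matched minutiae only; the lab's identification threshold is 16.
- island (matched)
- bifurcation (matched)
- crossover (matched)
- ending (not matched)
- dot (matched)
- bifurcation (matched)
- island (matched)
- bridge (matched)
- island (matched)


Weighted minutiae match score:
  island: matched, +4 (running total 4)
  bifurcation: matched, +2 (running total 6)
  crossover: matched, +6 (running total 12)
  ending: not matched, +0
  dot: matched, +5 (running total 17)
  bifurcation: matched, +2 (running total 19)
  island: matched, +4 (running total 23)
  bridge: matched, +4 (running total 27)
  island: matched, +4 (running total 31)
Total score = 31
Threshold = 16; verdict = identification

31


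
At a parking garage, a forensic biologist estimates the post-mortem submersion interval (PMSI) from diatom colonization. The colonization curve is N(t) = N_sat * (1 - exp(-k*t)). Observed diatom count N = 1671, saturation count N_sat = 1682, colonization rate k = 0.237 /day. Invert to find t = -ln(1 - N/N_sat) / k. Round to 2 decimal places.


PMSI from diatom colonization curve:
N / N_sat = 1671 / 1682 = 0.99346
1 - N/N_sat = 0.00654
ln(1 - N/N_sat) = -5.029818
t = -ln(1 - N/N_sat) / k = -(-5.029818) / 0.237 = 21.22 days

21.22


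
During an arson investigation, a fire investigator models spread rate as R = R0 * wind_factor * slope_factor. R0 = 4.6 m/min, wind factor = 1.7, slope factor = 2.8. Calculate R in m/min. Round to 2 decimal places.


Fire spread rate calculation:
R = R0 * wind_factor * slope_factor
= 4.6 * 1.7 * 2.8
= 7.82 * 2.8
= 21.90 m/min

21.90


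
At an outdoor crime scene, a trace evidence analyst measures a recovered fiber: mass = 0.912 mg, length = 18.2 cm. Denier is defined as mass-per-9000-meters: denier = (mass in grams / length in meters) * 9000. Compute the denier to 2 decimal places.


Denier calculation:
Mass in grams = 0.912 mg / 1000 = 0.000912 g
Length in meters = 18.2 cm / 100 = 0.182 m
Linear density = mass / length = 0.000912 / 0.182 = 0.00501099 g/m
Denier = (g/m) * 9000 = 0.00501099 * 9000 = 45.10

45.10


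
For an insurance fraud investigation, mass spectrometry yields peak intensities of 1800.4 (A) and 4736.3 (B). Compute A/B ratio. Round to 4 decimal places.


Spectral peak ratio:
Peak A = 1800.4 counts
Peak B = 4736.3 counts
Ratio = 1800.4 / 4736.3 = 0.3801

0.3801


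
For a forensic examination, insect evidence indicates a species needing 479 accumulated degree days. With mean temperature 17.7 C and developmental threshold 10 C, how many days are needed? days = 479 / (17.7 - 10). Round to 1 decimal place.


Insect development time:
Effective temperature = avg_temp - T_base = 17.7 - 10 = 7.7 C
Days = ADD / effective_temp = 479 / 7.7 = 62.2 days

62.2


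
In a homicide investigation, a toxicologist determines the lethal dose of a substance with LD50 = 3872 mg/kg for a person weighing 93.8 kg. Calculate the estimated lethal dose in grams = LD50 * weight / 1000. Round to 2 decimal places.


Lethal dose calculation:
Lethal dose = LD50 * body_weight / 1000
= 3872 * 93.8 / 1000
= 363193.6 / 1000
= 363.19 g

363.19


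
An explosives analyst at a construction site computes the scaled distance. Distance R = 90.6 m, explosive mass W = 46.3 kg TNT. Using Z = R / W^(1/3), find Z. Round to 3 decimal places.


Scaled distance calculation:
W^(1/3) = 46.3^(1/3) = 3.59082
Z = R / W^(1/3) = 90.6 / 3.59082
Z = 25.231 m/kg^(1/3)

25.231


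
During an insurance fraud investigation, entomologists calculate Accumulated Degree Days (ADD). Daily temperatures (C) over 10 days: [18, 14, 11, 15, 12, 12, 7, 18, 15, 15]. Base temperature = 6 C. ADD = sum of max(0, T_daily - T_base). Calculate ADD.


Computing ADD day by day:
Day 1: max(0, 18 - 6) = 12
Day 2: max(0, 14 - 6) = 8
Day 3: max(0, 11 - 6) = 5
Day 4: max(0, 15 - 6) = 9
Day 5: max(0, 12 - 6) = 6
Day 6: max(0, 12 - 6) = 6
Day 7: max(0, 7 - 6) = 1
Day 8: max(0, 18 - 6) = 12
Day 9: max(0, 15 - 6) = 9
Day 10: max(0, 15 - 6) = 9
Total ADD = 77

77
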